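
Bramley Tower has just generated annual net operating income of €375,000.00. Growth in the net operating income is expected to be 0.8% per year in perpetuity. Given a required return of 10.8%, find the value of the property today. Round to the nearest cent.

€3780000.00

D₁ = D₀ × (1 + g) = €375,000.00 × 1.008 = €378,000.0000
Growing perpetuity: P = D₁ / (r − g) = €378,000.0000 / (0.108 − 0.008) = €3,780,000.00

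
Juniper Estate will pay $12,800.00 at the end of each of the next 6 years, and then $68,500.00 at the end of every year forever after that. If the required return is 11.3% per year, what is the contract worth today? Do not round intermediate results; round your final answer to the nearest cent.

$372576.28

PV of 6-year annuity: $12,800.00 × [1 − (1+0.113)^−6] / 0.113 = 53686.09877
Perpetuity value at year 6: $68,500.00 / 0.113 = 606194.69027
PV of perpetuity: 606194.69027 / (1+0.113)^6 = 318890.17732
Total PV = 53686.09877 + 318890.17732 = 372576.27609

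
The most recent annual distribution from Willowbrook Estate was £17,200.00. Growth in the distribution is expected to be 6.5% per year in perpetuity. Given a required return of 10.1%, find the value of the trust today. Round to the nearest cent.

D₁ = D₀ × (1 + g) = £17,200.00 × 1.065 = £18,318.0000
Growing perpetuity: P = D₁ / (r − g) = £18,318.0000 / (0.101 − 0.065) = £508,833.33

£508833.33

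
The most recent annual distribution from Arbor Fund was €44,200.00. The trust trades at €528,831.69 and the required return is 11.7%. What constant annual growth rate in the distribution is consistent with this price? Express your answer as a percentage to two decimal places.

3.08%

P = D₀(1+g)/(r−g) ⇒ P(r−g) = D₀(1+g) ⇒ g(P+D₀) = P·r − D₀
g = (P·r − D₀)/(P + D₀) = (€528,831.69×0.117 − €44,200.00) / (€528,831.69 + €44,200.00) = 0.030842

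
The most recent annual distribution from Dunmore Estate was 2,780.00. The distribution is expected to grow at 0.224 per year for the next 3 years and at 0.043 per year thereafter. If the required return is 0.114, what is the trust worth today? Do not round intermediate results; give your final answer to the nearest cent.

D_1 = 3402.72000
D_2 = 4164.92928
D_3 = 5097.87344
Terminal value at year 3: TV = D_3×(1+g_2)/(r−g_2) = 5317.08200/0.071 = 74888.47883
P_0 = D_1/(1+r)^1 + D_2/(1+r)^2 + D_3/(1+r)^3 + TV/(1+r)^3
    = 3054.50628 + 3356.11821 + 3687.51229 + 54170.07496 = 64268.21175

64268.21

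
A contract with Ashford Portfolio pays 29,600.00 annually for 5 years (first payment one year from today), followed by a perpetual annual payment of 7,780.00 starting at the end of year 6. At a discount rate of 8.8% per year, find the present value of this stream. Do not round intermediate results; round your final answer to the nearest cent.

PV of 5-year annuity: 29,600.00 × [1 − (1+0.088)^−5] / 0.088 = 115733.63783
Perpetuity value at year 5: 7,780.00 / 0.088 = 88409.09091
PV of perpetuity: 88409.09091 / (1+0.088)^5 = 57989.91178
Total PV = 115733.63783 + 57989.91178 = 173723.54961

173723.55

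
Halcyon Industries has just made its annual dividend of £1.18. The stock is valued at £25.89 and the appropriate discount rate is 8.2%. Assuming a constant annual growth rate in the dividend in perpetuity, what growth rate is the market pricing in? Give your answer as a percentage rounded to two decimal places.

3.48%

P = D₀(1+g)/(r−g) ⇒ P(r−g) = D₀(1+g) ⇒ g(P+D₀) = P·r − D₀
g = (P·r − D₀)/(P + D₀) = (£25.89×0.082 − £1.18) / (£25.89 + £1.18) = 0.034835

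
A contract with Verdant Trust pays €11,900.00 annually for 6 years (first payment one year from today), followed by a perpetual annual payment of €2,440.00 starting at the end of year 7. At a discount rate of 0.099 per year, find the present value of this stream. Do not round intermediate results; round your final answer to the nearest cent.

€65968.25

PV of 6-year annuity: €11,900.00 × [1 − (1+0.099)^−6] / 0.099 = 51979.83716
Perpetuity value at year 6: €2,440.00 / 0.099 = 24646.46465
PV of perpetuity: 24646.46465 / (1+0.099)^6 = 13988.41400
Total PV = 51979.83716 + 13988.41400 = 65968.25117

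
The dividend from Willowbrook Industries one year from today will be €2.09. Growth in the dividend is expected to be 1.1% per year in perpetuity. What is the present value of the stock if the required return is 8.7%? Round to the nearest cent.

Growing perpetuity: P = D₁ / (r − g) = €2.0900 / (0.087 − 0.011) = €27.50

€27.50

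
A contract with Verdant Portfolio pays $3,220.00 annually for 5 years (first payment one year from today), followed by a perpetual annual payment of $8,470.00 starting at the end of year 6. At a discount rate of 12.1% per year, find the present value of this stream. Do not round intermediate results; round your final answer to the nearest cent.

PV of 5-year annuity: $3,220.00 × [1 − (1+0.121)^−5] / 0.121 = 11578.68167
Perpetuity value at year 5: $8,470.00 / 0.121 = 70000.00000
PV of perpetuity: 70000.00000 / (1+0.121)^5 = 39543.03299
Total PV = 11578.68167 + 39543.03299 = 51121.71466

$51121.71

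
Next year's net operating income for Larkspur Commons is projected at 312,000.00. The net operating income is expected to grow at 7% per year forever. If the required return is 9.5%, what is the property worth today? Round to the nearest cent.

12480000.00

Growing perpetuity: P = D₁ / (r − g) = 312,000.0000 / (0.095 − 0.07) = 12,480,000.00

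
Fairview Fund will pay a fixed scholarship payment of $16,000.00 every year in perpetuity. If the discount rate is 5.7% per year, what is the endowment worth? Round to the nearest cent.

Level perpetuity: PV = C / r = $16,000.00 / 0.057 = $280,701.75

$280701.75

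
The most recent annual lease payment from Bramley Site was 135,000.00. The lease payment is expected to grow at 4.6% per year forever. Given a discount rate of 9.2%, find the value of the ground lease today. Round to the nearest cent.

D₁ = D₀ × (1 + g) = 135,000.00 × 1.046 = 141,210.0000
Growing perpetuity: P = D₁ / (r − g) = 141,210.0000 / (0.092 − 0.046) = 3,069,782.61

3069782.61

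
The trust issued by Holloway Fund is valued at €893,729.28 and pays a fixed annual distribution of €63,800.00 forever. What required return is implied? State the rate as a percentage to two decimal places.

7.14%

P = C/r ⇒ r = C/P = €63,800.00/€893,729.28 = 0.071386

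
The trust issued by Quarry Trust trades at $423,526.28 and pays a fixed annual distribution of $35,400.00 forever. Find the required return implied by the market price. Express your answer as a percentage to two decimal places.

P = C/r ⇒ r = C/P = $35,400.00/$423,526.28 = 0.083584

8.36%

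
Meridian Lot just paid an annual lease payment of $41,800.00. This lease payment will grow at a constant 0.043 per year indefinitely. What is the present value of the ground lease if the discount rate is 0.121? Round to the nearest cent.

$558941.03

D₁ = D₀ × (1 + g) = $41,800.00 × 1.043 = $43,597.4000
Growing perpetuity: P = D₁ / (r − g) = $43,597.4000 / (0.121 − 0.043) = $558,941.03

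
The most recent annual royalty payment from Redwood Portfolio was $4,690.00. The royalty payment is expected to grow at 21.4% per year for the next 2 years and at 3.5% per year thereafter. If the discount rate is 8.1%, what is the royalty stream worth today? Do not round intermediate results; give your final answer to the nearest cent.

D_1 = 5693.66000
D_2 = 6912.10324
Terminal value at year 2: TV = D_2×(1+g_2)/(r−g_2) = 7154.02685/0.046 = 155522.32290
P_0 = D_1/(1+r)^1 + D_2/(1+r)^2 + TV/(1+r)^2
    = 5267.03053 + 5915.05556 + 133088.75010 = 144270.83618

$144270.84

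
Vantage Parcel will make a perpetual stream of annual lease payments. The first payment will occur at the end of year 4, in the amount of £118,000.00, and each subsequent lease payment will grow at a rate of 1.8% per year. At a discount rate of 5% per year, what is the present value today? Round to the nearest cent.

£3185401.14

Value at end of year 3: C₁ / (r − g) = £118,000.00 / (0.05 − 0.018) = £3,687,500.0000
Discount to today: PV = £3,687,500.0000 / (1 + 0.05)^3 = £3,687,500.0000 / 1.157625 = £3,185,401.14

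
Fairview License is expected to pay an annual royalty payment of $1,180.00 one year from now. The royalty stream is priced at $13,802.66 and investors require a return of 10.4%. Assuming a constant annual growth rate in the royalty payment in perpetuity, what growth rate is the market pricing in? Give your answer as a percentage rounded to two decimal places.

1.85%

P = D₁/(r−g) ⇒ g = r − D₁/P = 0.104 − $1,180.00/$13,802.66 = 0.018509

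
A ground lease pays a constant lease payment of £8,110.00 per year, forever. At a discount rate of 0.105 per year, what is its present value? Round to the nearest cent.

£77238.10

Level perpetuity: PV = C / r = £8,110.00 / 0.105 = £77,238.10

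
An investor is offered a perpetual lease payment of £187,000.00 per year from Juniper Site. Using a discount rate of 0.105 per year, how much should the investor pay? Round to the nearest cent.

Level perpetuity: PV = C / r = £187,000.00 / 0.105 = £1,780,952.38

£1780952.38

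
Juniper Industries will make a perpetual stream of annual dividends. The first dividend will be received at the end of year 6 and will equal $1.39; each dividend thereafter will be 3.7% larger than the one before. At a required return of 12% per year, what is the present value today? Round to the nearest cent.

$9.50

Value at end of year 5: C₁ / (r − g) = $1.39 / (0.12 − 0.037) = $16.7470
Discount to today: PV = $16.7470 / (1 + 0.12)^5 = $16.7470 / 1.762342 = $9.50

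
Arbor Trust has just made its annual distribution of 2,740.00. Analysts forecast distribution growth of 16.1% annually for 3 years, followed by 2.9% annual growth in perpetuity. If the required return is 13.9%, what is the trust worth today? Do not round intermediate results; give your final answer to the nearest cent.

D_1 = 3181.14000
D_2 = 3693.30354
D_3 = 4287.92541
Terminal value at year 3: TV = D_3×(1+g_2)/(r−g_2) = 4412.27525/0.11 = 40111.59315
P_0 = D_1/(1+r)^1 + D_2/(1+r)^2 + D_3/(1+r)^3 + TV/(1+r)^3
    = 2792.92362 + 2846.86946 + 2901.85729 + 27145.55588 = 35687.20624

35687.21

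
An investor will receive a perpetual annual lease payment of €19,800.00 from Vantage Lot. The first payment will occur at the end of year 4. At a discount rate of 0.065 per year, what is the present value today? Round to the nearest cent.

€252175.57

Value at end of year 3: C / r = €19,800.00 / 0.065 = €304,615.3846
Discount to today: PV = €304,615.3846 / (1 + 0.065)^3 = €304,615.3846 / 1.207950 = €252,175.57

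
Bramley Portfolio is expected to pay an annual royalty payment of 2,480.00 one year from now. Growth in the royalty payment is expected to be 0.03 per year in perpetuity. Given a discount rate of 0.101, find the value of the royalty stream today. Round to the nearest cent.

Growing perpetuity: P = D₁ / (r − g) = 2,480.0000 / (0.101 − 0.03) = 34,929.58

34929.58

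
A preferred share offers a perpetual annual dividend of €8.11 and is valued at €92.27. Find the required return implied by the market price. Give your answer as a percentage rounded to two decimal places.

P = C/r ⇒ r = C/P = €8.11/€92.27 = 0.087894

8.79%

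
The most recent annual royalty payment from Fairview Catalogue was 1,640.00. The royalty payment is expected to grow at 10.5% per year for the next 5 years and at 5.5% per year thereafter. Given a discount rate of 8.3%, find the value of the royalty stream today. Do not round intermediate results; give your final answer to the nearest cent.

D_1 = 1812.20000
D_2 = 2002.48100
D_3 = 2212.74150
D_4 = 2445.07936
D_5 = 2701.81270
Terminal value at year 5: TV = D_5×(1+g_2)/(r−g_2) = 2850.41239/0.028 = 101800.44266
P_0 = D_1/(1+r)^1 + D_2/(1+r)^2 + D_3/(1+r)^3 + D_4/(1+r)^4 + D_5/(1+r)^5 + TV/(1+r)^5
    = 1673.31487 + 1707.30649 + 1741.98861 + 1777.37527 + 1813.48077 + 68329.36478 = 77042.83079

77042.83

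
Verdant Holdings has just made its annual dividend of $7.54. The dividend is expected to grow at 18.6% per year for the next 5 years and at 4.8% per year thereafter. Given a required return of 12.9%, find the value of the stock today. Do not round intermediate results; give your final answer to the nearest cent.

$168.61

D_1 = 8.94244
D_2 = 10.60573
D_3 = 12.57840
D_4 = 14.91798
D_5 = 17.69273
Terminal value at year 5: TV = D_5×(1+g_2)/(r−g_2) = 18.54198/0.081 = 228.91332
P_0 = D_1/(1+r)^1 + D_2/(1+r)^2 + D_3/(1+r)^3 + D_4/(1+r)^4 + D_5/(1+r)^5 + TV/(1+r)^5
    = 7.92067 + 8.32057 + 8.74065 + 9.18194 + 9.64551 + 124.79620 = 168.60553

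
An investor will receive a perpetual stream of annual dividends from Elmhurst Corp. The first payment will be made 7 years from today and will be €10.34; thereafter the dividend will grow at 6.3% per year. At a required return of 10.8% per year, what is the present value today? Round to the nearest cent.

Value at end of year 6: C₁ / (r − g) = €10.34 / (0.108 − 0.063) = €229.7778
Discount to today: PV = €229.7778 / (1 + 0.108)^6 = €229.7778 / 1.850285 = €124.19

€124.19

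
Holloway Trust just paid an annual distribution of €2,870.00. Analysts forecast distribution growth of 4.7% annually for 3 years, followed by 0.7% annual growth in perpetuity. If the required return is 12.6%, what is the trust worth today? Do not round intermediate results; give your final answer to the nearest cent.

D_1 = 3004.89000
D_2 = 3146.11983
D_3 = 3293.98746
Terminal value at year 3: TV = D_3×(1+g_2)/(r−g_2) = 3317.04537/0.119 = 27874.33088
P_0 = D_1/(1+r)^1 + D_2/(1+r)^2 + D_3/(1+r)^3 + TV/(1+r)^3
    = 2668.64121 + 2481.40972 + 2307.31437 + 19524.92073 = 26982.28603

€26982.29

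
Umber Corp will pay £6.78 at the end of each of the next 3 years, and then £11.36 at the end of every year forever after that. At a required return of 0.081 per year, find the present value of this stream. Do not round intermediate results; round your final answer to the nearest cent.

PV of 3-year annuity: £6.78 × [1 − (1+0.081)^−3] / 0.081 = 17.44124
Perpetuity value at year 3: £11.36 / 0.081 = 140.24691
PV of perpetuity: 140.24691 / (1+0.081)^3 = 111.02384
Total PV = 17.44124 + 111.02384 = 128.46507

£128.47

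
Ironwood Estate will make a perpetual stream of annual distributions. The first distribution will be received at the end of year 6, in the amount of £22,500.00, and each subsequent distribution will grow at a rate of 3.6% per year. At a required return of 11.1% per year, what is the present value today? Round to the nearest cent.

£177235.60

Value at end of year 5: C₁ / (r − g) = £22,500.00 / (0.111 − 0.036) = £300,000.0000
Discount to today: PV = £300,000.0000 / (1 + 0.111)^5 = £300,000.0000 / 1.692662 = £177,235.60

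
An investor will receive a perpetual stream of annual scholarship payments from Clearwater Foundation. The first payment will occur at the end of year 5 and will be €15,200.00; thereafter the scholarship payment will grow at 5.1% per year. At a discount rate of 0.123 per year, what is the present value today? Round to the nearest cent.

Value at end of year 4: C₁ / (r − g) = €15,200.00 / (0.123 − 0.051) = €211,111.1111
Discount to today: PV = €211,111.1111 / (1 + 0.123)^4 = €211,111.1111 / 1.590446 = €132,737.02

€132737.02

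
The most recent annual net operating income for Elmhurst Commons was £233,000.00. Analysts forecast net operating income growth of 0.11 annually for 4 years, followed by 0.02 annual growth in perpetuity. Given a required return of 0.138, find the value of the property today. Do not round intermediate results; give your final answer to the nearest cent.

£2699107.80

D_1 = 258630.00000
D_2 = 287079.30000
D_3 = 318658.02300
D_4 = 353710.40553
Terminal value at year 4: TV = D_4×(1+g_2)/(r−g_2) = 360784.61364/0.118 = 3057496.72577
P_0 = D_1/(1+r)^1 + D_2/(1+r)^2 + D_3/(1+r)^3 + D_4/(1+r)^4 + TV/(1+r)^4
    = 227267.13533 + 221675.32532 + 216221.09939 + 210901.07234 + 1823043.16766 = 2699107.80002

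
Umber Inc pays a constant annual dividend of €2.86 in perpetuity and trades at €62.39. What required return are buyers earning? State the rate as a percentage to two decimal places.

4.58%

P = C/r ⇒ r = C/P = €2.86/€62.39 = 0.045841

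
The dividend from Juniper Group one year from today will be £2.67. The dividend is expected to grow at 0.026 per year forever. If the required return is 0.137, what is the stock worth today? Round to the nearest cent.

Growing perpetuity: P = D₁ / (r − g) = £2.6700 / (0.137 − 0.026) = £24.05

£24.05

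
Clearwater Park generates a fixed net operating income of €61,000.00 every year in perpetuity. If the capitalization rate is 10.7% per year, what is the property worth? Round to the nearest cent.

Level perpetuity: PV = C / r = €61,000.00 / 0.107 = €570,093.46

€570093.46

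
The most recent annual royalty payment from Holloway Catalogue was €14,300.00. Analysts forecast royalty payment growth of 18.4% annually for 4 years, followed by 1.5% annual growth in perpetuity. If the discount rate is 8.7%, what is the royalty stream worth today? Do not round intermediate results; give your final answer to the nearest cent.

€354915.85

D_1 = 16931.20000
D_2 = 20046.54080
D_3 = 23735.10431
D_4 = 28102.36350
Terminal value at year 4: TV = D_4×(1+g_2)/(r−g_2) = 28523.89895/0.072 = 396165.26323
P_0 = D_1/(1+r)^1 + D_2/(1+r)^2 + D_3/(1+r)^3 + D_4/(1+r)^4 + TV/(1+r)^4
    = 15576.08096 + 16966.03482 + 18480.02321 + 20129.11452 + 283764.60051 = 354915.85402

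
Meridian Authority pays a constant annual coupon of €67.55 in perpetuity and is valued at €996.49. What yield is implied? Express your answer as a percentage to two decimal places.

6.78%

P = C/r ⇒ r = C/P = €67.55/€996.49 = 0.067788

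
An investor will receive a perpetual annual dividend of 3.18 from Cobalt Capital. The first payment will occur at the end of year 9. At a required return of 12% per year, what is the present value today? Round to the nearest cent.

Value at end of year 8: C / r = 3.18 / 0.12 = 26.5000
Discount to today: PV = 26.5000 / (1 + 0.12)^8 = 26.5000 / 2.475963 = 10.70

10.70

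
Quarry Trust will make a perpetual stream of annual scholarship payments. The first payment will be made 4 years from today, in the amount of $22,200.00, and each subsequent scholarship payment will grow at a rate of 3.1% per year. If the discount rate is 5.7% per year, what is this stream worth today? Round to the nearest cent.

$723027.25

Value at end of year 3: C₁ / (r − g) = $22,200.00 / (0.057 − 0.031) = $853,846.1538
Discount to today: PV = $853,846.1538 / (1 + 0.057)^3 = $853,846.1538 / 1.180932 = $723,027.25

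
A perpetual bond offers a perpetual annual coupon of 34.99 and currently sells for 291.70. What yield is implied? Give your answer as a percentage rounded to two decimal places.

12.00%

P = C/r ⇒ r = C/P = 34.99/291.70 = 0.119952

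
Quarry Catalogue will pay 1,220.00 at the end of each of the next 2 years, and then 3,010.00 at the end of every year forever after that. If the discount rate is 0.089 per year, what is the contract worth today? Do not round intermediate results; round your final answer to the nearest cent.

PV of 2-year annuity: 1,220.00 × [1 − (1+0.089)^−2] / 0.089 = 2149.03016
Perpetuity value at year 2: 3,010.00 / 0.089 = 33820.22472
PV of perpetuity: 33820.22472 / (1+0.089)^2 = 28518.10932
Total PV = 2149.03016 + 28518.10932 = 30667.13948

30667.14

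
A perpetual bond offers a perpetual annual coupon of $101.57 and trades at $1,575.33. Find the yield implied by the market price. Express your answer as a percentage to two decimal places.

6.45%

P = C/r ⇒ r = C/P = $101.57/$1,575.33 = 0.064475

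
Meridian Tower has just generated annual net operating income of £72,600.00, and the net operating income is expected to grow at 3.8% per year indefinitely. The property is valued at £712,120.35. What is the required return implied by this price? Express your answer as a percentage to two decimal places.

D₁ = £72,600.00 × 1.038 = £75,358.8000
P = D₁/(r − g) ⇒ r = D₁/P + g = £75,358.8000/£712,120.35 + 0.038 = 0.105823 + 0.038 = 0.143823

14.38%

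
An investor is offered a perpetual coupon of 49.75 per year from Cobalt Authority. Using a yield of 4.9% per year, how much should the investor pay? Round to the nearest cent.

1015.31

Level perpetuity: PV = C / r = 49.75 / 0.049 = 1,015.31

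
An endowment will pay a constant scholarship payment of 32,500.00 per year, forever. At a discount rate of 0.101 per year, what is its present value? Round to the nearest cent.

Level perpetuity: PV = C / r = 32,500.00 / 0.101 = 321,782.18

321782.18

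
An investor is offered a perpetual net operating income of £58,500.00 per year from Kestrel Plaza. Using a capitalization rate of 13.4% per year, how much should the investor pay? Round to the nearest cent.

Level perpetuity: PV = C / r = £58,500.00 / 0.134 = £436,567.16

£436567.16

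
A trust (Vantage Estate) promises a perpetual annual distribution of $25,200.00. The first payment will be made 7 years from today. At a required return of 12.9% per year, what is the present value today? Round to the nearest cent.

Value at end of year 6: C / r = $25,200.00 / 0.129 = $195,348.8372
Discount to today: PV = $195,348.8372 / (1 + 0.129)^6 = $195,348.8372 / 2.070922 = $94,329.42

$94329.42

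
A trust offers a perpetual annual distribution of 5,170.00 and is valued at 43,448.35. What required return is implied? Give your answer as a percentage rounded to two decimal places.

11.90%

P = C/r ⇒ r = C/P = 5,170.00/43,448.35 = 0.118992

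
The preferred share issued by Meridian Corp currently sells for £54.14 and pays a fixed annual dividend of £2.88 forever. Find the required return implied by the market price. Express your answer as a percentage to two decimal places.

5.32%

P = C/r ⇒ r = C/P = £2.88/£54.14 = 0.053195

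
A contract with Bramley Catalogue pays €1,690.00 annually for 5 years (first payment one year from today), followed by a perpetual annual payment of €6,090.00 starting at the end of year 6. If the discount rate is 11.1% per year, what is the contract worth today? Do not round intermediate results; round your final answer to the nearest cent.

PV of 5-year annuity: €1,690.00 × [1 − (1+0.111)^−5] / 0.111 = 6230.38546
Perpetuity value at year 5: €6,090.00 / 0.111 = 54864.86486
PV of perpetuity: 54864.86486 / (1+0.111)^5 = 32413.35749
Total PV = 6230.38546 + 32413.35749 = 38643.74295

€38643.74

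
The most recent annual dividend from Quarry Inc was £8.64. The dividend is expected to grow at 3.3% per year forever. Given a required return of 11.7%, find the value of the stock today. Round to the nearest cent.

£106.25

D₁ = D₀ × (1 + g) = £8.64 × 1.033 = £8.9251
Growing perpetuity: P = D₁ / (r − g) = £8.9251 / (0.117 − 0.033) = £106.25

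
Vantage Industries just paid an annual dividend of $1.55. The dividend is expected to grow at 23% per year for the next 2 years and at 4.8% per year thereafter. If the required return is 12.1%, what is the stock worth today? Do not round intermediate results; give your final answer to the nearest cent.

$30.36

D_1 = 1.90650
D_2 = 2.34499
Terminal value at year 2: TV = D_2×(1+g_2)/(r−g_2) = 2.45755/0.073 = 33.66513
P_0 = D_1/(1+r)^1 + D_2/(1+r)^2 + TV/(1+r)^2
    = 1.70071 + 1.86608 + 26.78978 = 30.35657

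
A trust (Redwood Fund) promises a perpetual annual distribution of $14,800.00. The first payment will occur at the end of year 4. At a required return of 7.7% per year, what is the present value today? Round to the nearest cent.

Value at end of year 3: C / r = $14,800.00 / 0.077 = $192,207.7922
Discount to today: PV = $192,207.7922 / (1 + 0.077)^3 = $192,207.7922 / 1.249244 = $153,859.35

$153859.35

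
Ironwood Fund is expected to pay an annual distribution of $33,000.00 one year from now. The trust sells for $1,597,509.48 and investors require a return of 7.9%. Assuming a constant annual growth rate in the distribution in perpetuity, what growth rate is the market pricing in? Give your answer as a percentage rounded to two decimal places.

5.83%

P = D₁/(r−g) ⇒ g = r − D₁/P = 0.079 − $33,000.00/$1,597,509.48 = 0.058343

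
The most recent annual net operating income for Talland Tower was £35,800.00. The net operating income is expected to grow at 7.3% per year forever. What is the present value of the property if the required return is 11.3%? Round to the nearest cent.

D₁ = D₀ × (1 + g) = £35,800.00 × 1.073 = £38,413.4000
Growing perpetuity: P = D₁ / (r − g) = £38,413.4000 / (0.113 − 0.073) = £960,335.00

£960335.00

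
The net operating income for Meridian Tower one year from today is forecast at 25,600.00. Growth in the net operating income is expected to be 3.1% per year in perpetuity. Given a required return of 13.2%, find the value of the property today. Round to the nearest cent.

253465.35

Growing perpetuity: P = D₁ / (r − g) = 25,600.0000 / (0.132 − 0.031) = 253,465.35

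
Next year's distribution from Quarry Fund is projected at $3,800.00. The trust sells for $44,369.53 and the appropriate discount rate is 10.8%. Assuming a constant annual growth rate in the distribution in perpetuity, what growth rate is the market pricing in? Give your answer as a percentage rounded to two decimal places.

P = D₁/(r−g) ⇒ g = r − D₁/P = 0.108 − $3,800.00/$44,369.53 = 0.022356

2.24%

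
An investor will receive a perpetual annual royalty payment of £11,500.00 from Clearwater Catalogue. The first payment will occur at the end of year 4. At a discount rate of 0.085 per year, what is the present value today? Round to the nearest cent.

£105922.86

Value at end of year 3: C / r = £11,500.00 / 0.085 = £135,294.1176
Discount to today: PV = £135,294.1176 / (1 + 0.085)^3 = £135,294.1176 / 1.277289 = £105,922.86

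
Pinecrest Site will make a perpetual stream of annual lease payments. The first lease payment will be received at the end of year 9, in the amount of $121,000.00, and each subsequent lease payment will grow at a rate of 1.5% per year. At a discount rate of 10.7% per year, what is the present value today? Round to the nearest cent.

$583198.74

Value at end of year 8: C₁ / (r − g) = $121,000.00 / (0.107 − 0.015) = $1,315,217.3913
Discount to today: PV = $1,315,217.3913 / (1 + 0.107)^8 = $1,315,217.3913 / 2.255179 = $583,198.74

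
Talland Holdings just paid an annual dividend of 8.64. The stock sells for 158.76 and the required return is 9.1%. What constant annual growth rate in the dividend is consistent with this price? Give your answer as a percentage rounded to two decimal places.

3.47%

P = D₀(1+g)/(r−g) ⇒ P(r−g) = D₀(1+g) ⇒ g(P+D₀) = P·r − D₀
g = (P·r − D₀)/(P + D₀) = (158.76×0.091 − 8.64) / (158.76 + 8.64) = 0.034690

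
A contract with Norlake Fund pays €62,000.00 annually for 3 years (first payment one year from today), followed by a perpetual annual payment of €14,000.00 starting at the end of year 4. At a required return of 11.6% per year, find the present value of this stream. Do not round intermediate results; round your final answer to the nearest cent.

€236774.65

PV of 3-year annuity: €62,000.00 × [1 − (1+0.116)^−3] / 0.116 = 149943.11767
Perpetuity value at year 3: €14,000.00 / 0.116 = 120689.65517
PV of perpetuity: 120689.65517 / (1+0.116)^3 = 86831.53183
Total PV = 149943.11767 + 86831.53183 = 236774.64949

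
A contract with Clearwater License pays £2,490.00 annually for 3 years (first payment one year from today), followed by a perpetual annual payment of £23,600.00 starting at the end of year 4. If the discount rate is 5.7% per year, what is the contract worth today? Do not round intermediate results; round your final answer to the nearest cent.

£357293.14

PV of 3-year annuity: £2,490.00 × [1 − (1+0.057)^−3] / 0.057 = 6692.91603
Perpetuity value at year 3: £23,600.00 / 0.057 = 414035.08772
PV of perpetuity: 414035.08772 / (1+0.057)^3 = 350600.22089
Total PV = 6692.91603 + 350600.22089 = 357293.13692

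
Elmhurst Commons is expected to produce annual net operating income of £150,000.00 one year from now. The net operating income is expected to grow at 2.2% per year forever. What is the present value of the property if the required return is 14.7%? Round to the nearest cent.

£1200000.00

Growing perpetuity: P = D₁ / (r − g) = £150,000.0000 / (0.147 − 0.022) = £1,200,000.00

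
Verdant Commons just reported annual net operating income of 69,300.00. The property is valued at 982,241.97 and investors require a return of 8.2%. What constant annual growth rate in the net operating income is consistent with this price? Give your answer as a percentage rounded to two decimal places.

1.07%

P = D₀(1+g)/(r−g) ⇒ P(r−g) = D₀(1+g) ⇒ g(P+D₀) = P·r − D₀
g = (P·r − D₀)/(P + D₀) = (982,241.97×0.082 − 69,300.00) / (982,241.97 + 69,300.00) = 0.010693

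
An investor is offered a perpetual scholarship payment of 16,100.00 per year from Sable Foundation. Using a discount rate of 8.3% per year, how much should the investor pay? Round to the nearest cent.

193975.90

Level perpetuity: PV = C / r = 16,100.00 / 0.083 = 193,975.90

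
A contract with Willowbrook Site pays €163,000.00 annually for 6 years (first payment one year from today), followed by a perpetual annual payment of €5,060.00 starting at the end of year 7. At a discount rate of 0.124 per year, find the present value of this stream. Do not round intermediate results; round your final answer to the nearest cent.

€682871.83

PV of 6-year annuity: €163,000.00 × [1 − (1+0.124)^−6] / 0.124 = 662635.53618
Perpetuity value at year 6: €5,060.00 / 0.124 = 40806.45161
PV of perpetuity: 40806.45161 / (1+0.124)^6 = 20236.29325
Total PV = 662635.53618 + 20236.29325 = 682871.82943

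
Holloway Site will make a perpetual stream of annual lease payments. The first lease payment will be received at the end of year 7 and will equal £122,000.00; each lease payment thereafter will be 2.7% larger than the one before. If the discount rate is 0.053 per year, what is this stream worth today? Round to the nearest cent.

Value at end of year 6: C₁ / (r − g) = £122,000.00 / (0.053 − 0.027) = £4,692,307.6923
Discount to today: PV = £4,692,307.6923 / (1 + 0.053)^6 = £4,692,307.6923 / 1.363233 = £3,442,042.72

£3442042.72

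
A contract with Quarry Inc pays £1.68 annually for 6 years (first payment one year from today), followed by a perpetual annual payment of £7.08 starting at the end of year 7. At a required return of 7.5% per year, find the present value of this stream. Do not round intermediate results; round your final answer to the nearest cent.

£69.05

PV of 6-year annuity: £1.68 × [1 − (1+0.075)^−6] / 0.075 = 7.88566
Perpetuity value at year 6: £7.08 / 0.075 = 94.40000
PV of perpetuity: 94.40000 / (1+0.075)^6 = 61.16757
Total PV = 7.88566 + 61.16757 = 69.05323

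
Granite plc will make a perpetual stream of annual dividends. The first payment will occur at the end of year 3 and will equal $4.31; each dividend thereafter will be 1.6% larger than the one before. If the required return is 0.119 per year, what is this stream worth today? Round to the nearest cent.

Value at end of year 2: C₁ / (r − g) = $4.31 / (0.119 − 0.016) = $41.8447
Discount to today: PV = $41.8447 / (1 + 0.119)^2 = $41.8447 / 1.252161 = $33.42

$33.42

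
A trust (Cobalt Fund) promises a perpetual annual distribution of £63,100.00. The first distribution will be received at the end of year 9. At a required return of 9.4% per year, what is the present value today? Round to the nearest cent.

£327162.06

Value at end of year 8: C / r = £63,100.00 / 0.094 = £671,276.5957
Discount to today: PV = £671,276.5957 / (1 + 0.094)^8 = £671,276.5957 / 2.051817 = £327,162.06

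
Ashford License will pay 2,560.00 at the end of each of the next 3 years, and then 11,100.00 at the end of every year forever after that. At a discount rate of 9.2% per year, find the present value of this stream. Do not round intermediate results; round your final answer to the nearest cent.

PV of 3-year annuity: 2,560.00 × [1 − (1+0.092)^−3] / 0.092 = 6457.08579
Perpetuity value at year 3: 11,100.00 / 0.092 = 120652.17391
PV of perpetuity: 120652.17391 / (1+0.092)^3 = 92654.65351
Total PV = 6457.08579 + 92654.65351 = 99111.73930

99111.74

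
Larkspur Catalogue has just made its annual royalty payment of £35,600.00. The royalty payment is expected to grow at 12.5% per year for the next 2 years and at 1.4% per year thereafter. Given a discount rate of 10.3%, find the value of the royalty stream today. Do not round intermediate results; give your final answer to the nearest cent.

£495285.58

D_1 = 40050.00000
D_2 = 45056.25000
Terminal value at year 2: TV = D_2×(1+g_2)/(r−g_2) = 45687.03750/0.089 = 513337.50000
P_0 = D_1/(1+r)^1 + D_2/(1+r)^2 + TV/(1+r)^2
    = 36310.06346 + 37034.28957 + 421941.23174 = 495285.58477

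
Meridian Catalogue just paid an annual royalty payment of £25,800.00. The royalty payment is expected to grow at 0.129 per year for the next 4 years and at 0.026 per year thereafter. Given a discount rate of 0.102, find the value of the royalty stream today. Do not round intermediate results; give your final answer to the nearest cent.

D_1 = 29128.20000
D_2 = 32885.73780
D_3 = 37127.99798
D_4 = 41917.50972
Terminal value at year 4: TV = D_4×(1+g_2)/(r−g_2) = 43007.36497/0.076 = 565886.38115
P_0 = D_1/(1+r)^1 + D_2/(1+r)^2 + D_3/(1+r)^3 + D_4/(1+r)^4 + TV/(1+r)^4
    = 26432.12341 + 27079.73442 + 27743.21249 + 28422.94637 + 383709.77598 = 493387.79267

£493387.79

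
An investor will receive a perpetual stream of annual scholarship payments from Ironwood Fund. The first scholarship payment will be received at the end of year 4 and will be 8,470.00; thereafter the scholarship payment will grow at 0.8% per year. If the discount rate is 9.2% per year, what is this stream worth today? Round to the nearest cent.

77434.81

Value at end of year 3: C₁ / (r − g) = 8,470.00 / (0.092 − 0.008) = 100,833.3333
Discount to today: PV = 100,833.3333 / (1 + 0.092)^3 = 100,833.3333 / 1.302171 = 77,434.81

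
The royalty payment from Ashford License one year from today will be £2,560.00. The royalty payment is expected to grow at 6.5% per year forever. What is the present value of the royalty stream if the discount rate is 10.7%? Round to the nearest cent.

Growing perpetuity: P = D₁ / (r − g) = £2,560.0000 / (0.107 − 0.065) = £60,952.38

£60952.38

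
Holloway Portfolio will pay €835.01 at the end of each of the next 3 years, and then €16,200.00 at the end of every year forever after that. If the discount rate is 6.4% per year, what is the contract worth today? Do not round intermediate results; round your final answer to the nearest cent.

€212356.27

PV of 3-year annuity: €835.01 × [1 − (1+0.064)^−3] / 0.064 = 2215.57578
Perpetuity value at year 3: €16,200.00 / 0.064 = 253125.00000
PV of perpetuity: 253125.00000 / (1+0.064)^3 = 210140.69133
Total PV = 2215.57578 + 210140.69133 = 212356.26711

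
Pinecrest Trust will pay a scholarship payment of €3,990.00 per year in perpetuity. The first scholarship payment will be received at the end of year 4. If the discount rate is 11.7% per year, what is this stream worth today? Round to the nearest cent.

€24469.64

Value at end of year 3: C / r = €3,990.00 / 0.117 = €34,102.5641
Discount to today: PV = €34,102.5641 / (1 + 0.117)^3 = €34,102.5641 / 1.393669 = €24,469.64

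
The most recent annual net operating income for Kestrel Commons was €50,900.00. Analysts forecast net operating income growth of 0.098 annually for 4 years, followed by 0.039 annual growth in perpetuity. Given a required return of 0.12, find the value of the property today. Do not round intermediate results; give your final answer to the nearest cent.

D_1 = 55888.20000
D_2 = 61365.24360
D_3 = 67379.03747
D_4 = 73982.18315
Terminal value at year 4: TV = D_4×(1+g_2)/(r−g_2) = 76867.48829/0.081 = 948981.33689
P_0 = D_1/(1+r)^1 + D_2/(1+r)^2 + D_3/(1+r)^3 + D_4/(1+r)^4 + TV/(1+r)^4
    = 49900.17857 + 48919.99649 + 47959.06799 + 47017.01487 + 603094.79566 = 796891.05358

€796891.05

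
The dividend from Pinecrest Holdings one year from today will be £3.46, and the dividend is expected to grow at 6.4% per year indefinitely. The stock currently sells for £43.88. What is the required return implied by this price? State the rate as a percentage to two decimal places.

P = D₁/(r − g) ⇒ r = D₁/P + g = £3.4600/£43.88 + 0.064 = 0.078851 + 0.064 = 0.142851

14.29%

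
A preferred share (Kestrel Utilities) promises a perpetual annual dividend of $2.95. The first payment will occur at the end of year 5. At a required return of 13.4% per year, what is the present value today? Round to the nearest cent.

Value at end of year 4: C / r = $2.95 / 0.134 = $22.0149
Discount to today: PV = $22.0149 / (1 + 0.134)^4 = $22.0149 / 1.653683 = $13.31

$13.31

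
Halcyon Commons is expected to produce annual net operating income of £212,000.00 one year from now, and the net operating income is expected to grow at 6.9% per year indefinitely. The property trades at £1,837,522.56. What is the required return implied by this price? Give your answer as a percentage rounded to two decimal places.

P = D₁/(r − g) ⇒ r = D₁/P + g = £212,000.0000/£1,837,522.56 + 0.069 = 0.115373 + 0.069 = 0.184373

18.44%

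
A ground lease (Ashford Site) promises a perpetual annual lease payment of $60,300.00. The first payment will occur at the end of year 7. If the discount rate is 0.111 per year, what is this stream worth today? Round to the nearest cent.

$288875.01

Value at end of year 6: C / r = $60,300.00 / 0.111 = $543,243.2432
Discount to today: PV = $543,243.2432 / (1 + 0.111)^6 = $543,243.2432 / 1.880548 = $288,875.01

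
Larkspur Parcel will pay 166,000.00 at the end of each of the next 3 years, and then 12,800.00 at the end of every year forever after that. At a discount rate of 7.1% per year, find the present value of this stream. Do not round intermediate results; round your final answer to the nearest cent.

PV of 3-year annuity: 166,000.00 × [1 − (1+0.071)^−3] / 0.071 = 434841.76369
Perpetuity value at year 3: 12,800.00 / 0.071 = 180281.69014
PV of perpetuity: 180281.69014 / (1+0.071)^3 = 146751.72282
Total PV = 434841.76369 + 146751.72282 = 581593.48651

581593.49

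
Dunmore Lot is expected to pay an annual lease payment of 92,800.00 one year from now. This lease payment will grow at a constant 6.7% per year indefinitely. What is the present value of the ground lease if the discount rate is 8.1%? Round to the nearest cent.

Growing perpetuity: P = D₁ / (r − g) = 92,800.0000 / (0.081 − 0.067) = 6,628,571.43

6628571.43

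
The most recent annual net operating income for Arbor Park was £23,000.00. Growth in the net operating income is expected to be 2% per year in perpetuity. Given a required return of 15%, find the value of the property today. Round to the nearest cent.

D₁ = D₀ × (1 + g) = £23,000.00 × 1.02 = £23,460.0000
Growing perpetuity: P = D₁ / (r − g) = £23,460.0000 / (0.15 − 0.02) = £180,461.54

£180461.54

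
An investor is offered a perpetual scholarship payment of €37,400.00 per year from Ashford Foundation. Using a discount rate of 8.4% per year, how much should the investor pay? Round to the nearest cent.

€445238.10

Level perpetuity: PV = C / r = €37,400.00 / 0.084 = €445,238.10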